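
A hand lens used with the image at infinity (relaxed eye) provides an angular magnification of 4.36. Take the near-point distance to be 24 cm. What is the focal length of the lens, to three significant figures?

For the image at infinity, M = D/f.
f = D/M = 24/4.36 = 5.505 cm.

5.50 cm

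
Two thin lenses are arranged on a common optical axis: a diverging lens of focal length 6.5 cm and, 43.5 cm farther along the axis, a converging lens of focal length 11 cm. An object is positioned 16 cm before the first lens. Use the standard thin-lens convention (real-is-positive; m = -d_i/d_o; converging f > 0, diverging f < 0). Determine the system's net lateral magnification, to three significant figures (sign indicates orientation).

Lens 1: 1/d_i1 = 1/f_1 - 1/d_o1 = 1/(-6.5) - 1/16 = -0.21635 cm^-1, so d_i1 = -4.622 cm.
m_1 = -(-4.622)/16 = 0.2889.
The intermediate image is virtual, 4.622 cm to the left of lens 1, so d_o2 = L - d_i1 = 43.5 - (-4.622) = 48.122 cm.
Lens 2: 1/d_i2 = 1/f_2 - 1/d_o2 = 1/11 - 1/(48.122) = 0.07013 cm^-1, so d_i2 = 14.260 cm.
m_2 = -(14.260)/(48.122) = -0.2963.
The system's lateral magnification is m_1 m_2 = (0.2889)(-0.2963) = -0.0856.

-0.0856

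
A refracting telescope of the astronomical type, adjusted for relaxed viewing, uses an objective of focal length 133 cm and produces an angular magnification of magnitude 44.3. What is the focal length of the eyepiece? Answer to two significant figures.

|M| = f_obj/f_eye, so f_eye = f_obj/|M| = 133/44.3 = 3.002 cm.

3.0 cm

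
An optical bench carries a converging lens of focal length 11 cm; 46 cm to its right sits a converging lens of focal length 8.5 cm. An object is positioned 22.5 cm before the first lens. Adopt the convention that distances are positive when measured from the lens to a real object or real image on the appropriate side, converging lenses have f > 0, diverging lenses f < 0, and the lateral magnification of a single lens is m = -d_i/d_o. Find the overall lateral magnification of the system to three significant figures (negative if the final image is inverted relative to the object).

First lens: d_i1 = 1/(1/11 - 1/22.5) = 21.522 cm.
m_1 = -(21.522)/22.5 = -0.9565.
Object distance for lens 2: d_o2 = 46 - 21.522 = 24.478 cm.
Second lens: d_i2 = 1/(1/8.5 - 1/(24.478)) = 13.022 cm.
m_2 = -(13.022)/(24.478) = -0.5320.
The system's lateral magnification is m_1 m_2 = (-0.9565)(-0.5320) = 0.5088.

0.509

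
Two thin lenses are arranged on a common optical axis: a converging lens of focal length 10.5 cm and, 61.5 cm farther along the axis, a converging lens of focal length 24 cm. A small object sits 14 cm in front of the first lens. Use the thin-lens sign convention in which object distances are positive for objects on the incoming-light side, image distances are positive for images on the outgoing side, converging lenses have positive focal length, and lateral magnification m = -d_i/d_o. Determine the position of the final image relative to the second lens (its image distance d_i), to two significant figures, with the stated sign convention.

Applying the thin-lens equation to the first lens, 1/10.5 = 1/14 + 1/d_i1, which gives d_i1 = 42.000 cm.
The intermediate image is 42.000 cm to the right of lens 1, so d_o2 = L - d_i1 = 61.5 - 42.000 = 19.500 cm.
Applying the thin-lens equation again with f_2 = 24 cm and d_o2 = 19.500 cm gives d_i2 = -104.000 cm.

-100 cm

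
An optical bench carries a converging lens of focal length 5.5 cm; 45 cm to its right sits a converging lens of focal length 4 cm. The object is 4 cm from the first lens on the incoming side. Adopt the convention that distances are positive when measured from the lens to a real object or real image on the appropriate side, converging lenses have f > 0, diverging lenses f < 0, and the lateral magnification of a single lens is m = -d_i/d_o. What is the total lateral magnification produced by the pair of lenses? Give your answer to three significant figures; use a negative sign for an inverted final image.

-0.263

First lens: d_i1 = 1/(1/5.5 - 1/4) = -14.667 cm.
m_1 = -(-14.667)/4 = 3.6667.
With d_i1 < 0 the first image is virtual and lies on the object side; the object distance for lens 2 is d_o2 = 45 - (-14.667) = 59.667 cm.
Second lens: d_i2 = 1/(1/4 - 1/(59.667)) = 4.287 cm.
m_2 = -(4.287)/(59.667) = -0.0719.
Overall magnification: m = m_1 m_2 = -0.2635.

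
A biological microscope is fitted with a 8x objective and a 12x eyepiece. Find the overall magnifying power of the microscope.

The overall magnification of a compound microscope is the product of the objective and eyepiece magnifications:
M = M_obj x M_eye = 8 x 12 = 96.

96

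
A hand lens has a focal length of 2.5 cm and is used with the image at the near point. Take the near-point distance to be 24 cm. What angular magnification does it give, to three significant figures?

M = 1 + D/f = 1 + 24/2.5 = 10.600.

10.6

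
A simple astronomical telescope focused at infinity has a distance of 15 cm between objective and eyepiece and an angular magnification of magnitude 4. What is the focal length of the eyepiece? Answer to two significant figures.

3.0 cm

In normal adjustment the tube length equals f_obj + f_eye and |M| = f_obj/f_eye.
So f_obj = 4 f_eye and 4 f_eye + f_eye = 15 cm, giving f_eye = 15/5 = 3.000 cm and f_obj = 12.000 cm.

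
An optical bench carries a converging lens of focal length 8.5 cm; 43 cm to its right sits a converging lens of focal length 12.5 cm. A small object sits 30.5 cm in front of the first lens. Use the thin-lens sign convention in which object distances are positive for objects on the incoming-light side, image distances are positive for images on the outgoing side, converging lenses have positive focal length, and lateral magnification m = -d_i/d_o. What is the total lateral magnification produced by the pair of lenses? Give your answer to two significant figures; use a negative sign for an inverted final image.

First lens: d_i1 = 1/(1/8.5 - 1/30.5) = 11.784 cm.
m_1 = -(11.784)/30.5 = -0.3864.
That image sits 31.216 cm in front of the second lens, so d_o2 = 31.216 cm.
Second lens: d_i2 = 1/(1/12.5 - 1/(31.216)) = 20.849 cm.
m_2 = -(20.849)/(31.216) = -0.6679.
Total m = m_1 x m_2 = (-0.3864)(-0.6679) = 0.2580.

0.26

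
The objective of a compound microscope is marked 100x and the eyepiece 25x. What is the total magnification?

2500

The overall magnification of a compound microscope is the product of the objective and eyepiece magnifications:
M = M_obj x M_eye = 100 x 25 = 2500.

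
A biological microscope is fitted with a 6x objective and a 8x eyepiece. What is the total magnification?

The overall magnification of a compound microscope is the product of the objective and eyepiece magnifications:
M = M_obj x M_eye = 6 x 8 = 48.

48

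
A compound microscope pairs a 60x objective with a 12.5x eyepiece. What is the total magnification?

The overall magnification of a compound microscope is the product of the objective and eyepiece magnifications:
M = M_obj x M_eye = 60 x 12.5 = 750.

750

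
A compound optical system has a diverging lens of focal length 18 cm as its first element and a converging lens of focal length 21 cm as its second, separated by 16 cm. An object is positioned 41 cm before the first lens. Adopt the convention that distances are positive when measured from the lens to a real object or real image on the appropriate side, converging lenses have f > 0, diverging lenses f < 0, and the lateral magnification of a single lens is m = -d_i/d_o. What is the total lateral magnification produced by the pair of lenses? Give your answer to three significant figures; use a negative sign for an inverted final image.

First lens: d_i1 = 1/(1/(-18) - 1/41) = -12.508 cm.
m_1 = -(-12.508)/41 = 0.3051.
With d_i1 < 0 the first image is virtual and lies on the object side; the object distance for lens 2 is d_o2 = 16 - (-12.508) = 28.508 cm.
Second lens: d_i2 = 1/(1/21 - 1/(28.508)) = 79.734 cm.
m_2 = -(79.734)/(28.508) = -2.7968.
Overall magnification: m = m_1 m_2 = -0.8533.

-0.853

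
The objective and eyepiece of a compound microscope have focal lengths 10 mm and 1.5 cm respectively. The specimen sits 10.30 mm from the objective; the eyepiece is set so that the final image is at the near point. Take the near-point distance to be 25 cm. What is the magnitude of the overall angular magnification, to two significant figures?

590

Convert to cm: f_obj = 10 mm = 1 cm; d_o = 10.30 mm = 1.03 cm.
Objective: 1/d_i = 1/f_obj - 1/d_o = 1/1 - 1/1.03 = 0.02913 cm^-1, so d_i = 34.333 cm.
m_obj = -d_i/d_o = -34.333/1.03 = -33.333.
Eyepiece angular magnification (image at near point): M_eye = 1 + D/f_e = 1 + 25/1.5 = 17.667.
Overall M = m_obj x M_eye = (-33.333)(17.667) = -588.89.
|M| = 588.89.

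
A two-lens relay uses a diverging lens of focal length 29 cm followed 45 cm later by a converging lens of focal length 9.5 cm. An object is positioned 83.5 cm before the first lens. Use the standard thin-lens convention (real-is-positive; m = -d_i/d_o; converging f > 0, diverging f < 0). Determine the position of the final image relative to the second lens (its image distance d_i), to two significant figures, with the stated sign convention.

First lens: d_i1 = 1/(1/(-29) - 1/83.5) = -21.524 cm.
The intermediate image is virtual, 21.524 cm to the left of lens 1, so d_o2 = L - d_i1 = 45 - (-21.524) = 66.524 cm.
Second lens: d_i2 = 1/(1/9.5 - 1/(66.524)) = 11.083 cm.

11 cm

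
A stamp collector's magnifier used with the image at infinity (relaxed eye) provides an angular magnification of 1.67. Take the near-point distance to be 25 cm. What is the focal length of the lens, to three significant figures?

For the image at infinity, M = D/f.
f = D/M = 25/1.67 = 14.970 cm.

15.0 cm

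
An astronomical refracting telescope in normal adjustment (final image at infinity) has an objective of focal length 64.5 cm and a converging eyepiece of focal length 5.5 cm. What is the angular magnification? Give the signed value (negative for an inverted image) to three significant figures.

-11.7

M = -f_obj/f_eye = -64.5/(5.5) = -11.727.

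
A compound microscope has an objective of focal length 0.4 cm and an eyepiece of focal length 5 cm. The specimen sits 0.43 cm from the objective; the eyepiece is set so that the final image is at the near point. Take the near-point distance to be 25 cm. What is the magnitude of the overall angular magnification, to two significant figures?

Objective: 1/d_i = 1/f_obj - 1/d_o = 1/0.4 - 1/0.43 = 0.17442 cm^-1, so d_i = 5.733 cm.
m_obj = -d_i/d_o = -5.733/0.43 = -13.333.
Eyepiece angular magnification (image at near point): M_eye = 1 + D/f_e = 1 + 25/5 = 6.000.
Overall M = m_obj x M_eye = (-13.333)(6.000) = -80.00.
|M| = 80.00.

80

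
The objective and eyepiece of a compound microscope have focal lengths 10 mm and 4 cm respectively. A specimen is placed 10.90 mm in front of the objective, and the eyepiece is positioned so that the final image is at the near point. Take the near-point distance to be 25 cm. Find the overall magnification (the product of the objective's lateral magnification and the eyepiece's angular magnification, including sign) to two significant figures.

-81

Convert to cm: f_obj = 10 mm = 1 cm; d_o = 10.90 mm = 1.09 cm.
Objective: 1/d_i = 1/f_obj - 1/d_o = 1/1 - 1/1.09 = 0.08257 cm^-1, so d_i = 12.111 cm.
m_obj = -d_i/d_o = -12.111/1.09 = -11.111.
Eyepiece angular magnification (image at near point): M_eye = 1 + D/f_e = 1 + 25/4 = 7.250.
Overall M = m_obj x M_eye = (-11.111)(7.250) = -80.56.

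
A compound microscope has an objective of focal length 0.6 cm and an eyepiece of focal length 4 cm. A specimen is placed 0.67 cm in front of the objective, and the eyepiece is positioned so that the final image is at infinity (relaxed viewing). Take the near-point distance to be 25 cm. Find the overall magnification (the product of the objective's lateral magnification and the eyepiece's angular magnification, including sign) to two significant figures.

-54

Objective: 1/d_i = 1/f_obj - 1/d_o = 1/0.6 - 1/0.67 = 0.17413 cm^-1, so d_i = 5.743 cm.
m_obj = -d_i/d_o = -5.743/0.67 = -8.571.
Eyepiece angular magnification (image at infinity): M_eye = D/f_e = 25/4 = 6.250.
Overall M = m_obj x M_eye = (-8.571)(6.250) = -53.57.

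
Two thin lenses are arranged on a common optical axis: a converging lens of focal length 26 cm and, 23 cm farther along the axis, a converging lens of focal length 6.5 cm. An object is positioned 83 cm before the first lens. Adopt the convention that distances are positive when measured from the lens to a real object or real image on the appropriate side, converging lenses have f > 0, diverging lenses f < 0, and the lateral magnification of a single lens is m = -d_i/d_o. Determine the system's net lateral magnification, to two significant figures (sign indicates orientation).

-0.14

Applying the thin-lens equation to the first lens, 1/26 = 1/83 + 1/d_i1, which gives d_i1 = 37.860 cm.
Its lateral magnification is m_1 = -d_i1/d_o1 = -(37.860)/83 = -0.4561.
Since 37.860 cm > 23 cm, the first image lies past the second lens and serves as a virtual object: d_o2 = L - d_i1 = -14.860 cm.
Applying the thin-lens equation again with f_2 = 6.5 cm and d_o2 = -14.860 cm gives d_i2 = 4.522 cm.
m_2 = -(4.522)/(-14.860) = 0.3043.
Total m = m_1 x m_2 = (-0.4561)(0.3043) = -0.1388.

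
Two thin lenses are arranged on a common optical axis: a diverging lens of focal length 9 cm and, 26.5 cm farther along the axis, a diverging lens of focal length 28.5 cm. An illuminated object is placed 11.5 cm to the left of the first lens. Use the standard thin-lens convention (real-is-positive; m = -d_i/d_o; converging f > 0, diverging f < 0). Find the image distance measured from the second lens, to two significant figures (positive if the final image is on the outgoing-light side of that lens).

Lens 1: 1/d_i1 = 1/f_1 - 1/d_o1 = 1/(-9) - 1/11.5 = -0.19807 cm^-1, so d_i1 = -5.049 cm.
With d_i1 < 0 the first image is virtual and lies on the object side; the object distance for lens 2 is d_o2 = 26.5 - (-5.049) = 31.549 cm.
Lens 2: 1/d_i2 = 1/f_2 - 1/d_o2 = 1/(-28.5) - 1/(31.549) = -0.06678 cm^-1, so d_i2 = -14.973 cm.

-15 cm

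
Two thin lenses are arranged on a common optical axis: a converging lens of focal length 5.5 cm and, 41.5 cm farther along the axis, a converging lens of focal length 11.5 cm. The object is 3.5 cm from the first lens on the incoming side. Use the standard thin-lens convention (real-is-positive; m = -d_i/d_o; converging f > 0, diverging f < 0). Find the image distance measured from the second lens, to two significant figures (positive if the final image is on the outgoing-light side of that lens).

Lens 1: 1/d_i1 = 1/f_1 - 1/d_o1 = 1/5.5 - 1/3.5 = -0.10390 cm^-1, so d_i1 = -9.625 cm.
With d_i1 < 0 the first image is virtual and lies on the object side; the object distance for lens 2 is d_o2 = 41.5 - (-9.625) = 51.125 cm.
Lens 2: 1/d_i2 = 1/f_2 - 1/d_o2 = 1/11.5 - 1/(51.125) = 0.06740 cm^-1, so d_i2 = 14.838 cm.

15 cm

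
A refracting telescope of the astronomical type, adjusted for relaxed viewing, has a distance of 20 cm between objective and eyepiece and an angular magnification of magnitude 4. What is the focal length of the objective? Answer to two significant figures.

In normal adjustment the tube length equals f_obj + f_eye and |M| = f_obj/f_eye.
So f_obj = 4 f_eye and 4 f_eye + f_eye = 20 cm, giving f_eye = 20/5 = 4.000 cm and f_obj = 16.000 cm.

16 cm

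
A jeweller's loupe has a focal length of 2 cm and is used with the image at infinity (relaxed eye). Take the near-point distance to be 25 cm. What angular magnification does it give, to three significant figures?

12.5

M = D/f = 25/2 = 12.500.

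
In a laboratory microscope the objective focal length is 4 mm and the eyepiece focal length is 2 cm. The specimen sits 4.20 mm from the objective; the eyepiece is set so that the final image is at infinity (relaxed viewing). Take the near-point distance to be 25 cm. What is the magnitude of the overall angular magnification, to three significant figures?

250

Convert to cm: f_obj = 4 mm = 0.4 cm; d_o = 4.20 mm = 0.42 cm.
Objective: 1/d_i = 1/f_obj - 1/d_o = 1/0.4 - 1/0.42 = 0.11905 cm^-1, so d_i = 8.400 cm.
m_obj = -d_i/d_o = -8.400/0.42 = -20.000.
Eyepiece angular magnification (image at infinity): M_eye = D/f_e = 25/2 = 12.500.
Overall M = m_obj x M_eye = (-20.000)(12.500) = -250.00.
|M| = 250.00.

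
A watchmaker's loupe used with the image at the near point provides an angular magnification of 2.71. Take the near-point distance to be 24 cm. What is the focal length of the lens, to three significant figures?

For the image at the near point, M = 1 + D/f.
f = D/(M - 1) = 24/(2.71 - 1) = 14.035 cm.

14.0 cm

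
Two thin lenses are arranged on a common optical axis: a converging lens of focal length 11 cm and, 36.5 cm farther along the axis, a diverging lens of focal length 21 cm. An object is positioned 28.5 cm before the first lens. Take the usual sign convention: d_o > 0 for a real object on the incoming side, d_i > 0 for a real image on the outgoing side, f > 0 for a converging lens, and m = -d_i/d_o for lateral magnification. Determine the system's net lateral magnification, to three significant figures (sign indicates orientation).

First lens: d_i1 = 1/(1/11 - 1/28.5) = 17.914 cm.
m_1 = -(17.914)/28.5 = -0.6286.
The intermediate image is 17.914 cm to the right of lens 1, so d_o2 = L - d_i1 = 36.5 - 17.914 = 18.586 cm.
Second lens: d_i2 = 1/(1/(-21) - 1/(18.586)) = -9.860 cm.
m_2 = -(-9.860)/(18.586) = 0.5305.
Overall magnification: m = m_1 m_2 = -0.3335.

-0.333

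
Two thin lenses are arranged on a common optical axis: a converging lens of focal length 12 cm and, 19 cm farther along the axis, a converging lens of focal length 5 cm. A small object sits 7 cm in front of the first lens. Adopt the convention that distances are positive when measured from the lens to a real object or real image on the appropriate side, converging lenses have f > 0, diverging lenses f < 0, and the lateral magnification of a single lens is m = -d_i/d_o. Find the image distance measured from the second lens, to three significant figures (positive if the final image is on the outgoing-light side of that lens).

5.81 cm

Lens 1: 1/d_i1 = 1/f_1 - 1/d_o1 = 1/12 - 1/7 = -0.05952 cm^-1, so d_i1 = -16.800 cm.
With d_i1 < 0 the first image is virtual and lies on the object side; the object distance for lens 2 is d_o2 = 19 - (-16.800) = 35.800 cm.
Lens 2: 1/d_i2 = 1/f_2 - 1/d_o2 = 1/5 - 1/(35.800) = 0.17207 cm^-1, so d_i2 = 5.812 cm.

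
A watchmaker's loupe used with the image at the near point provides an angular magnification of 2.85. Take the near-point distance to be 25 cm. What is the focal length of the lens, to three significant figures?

13.5 cm

For the image at the near point, M = 1 + D/f.
f = D/(M - 1) = 25/(2.85 - 1) = 13.514 cm.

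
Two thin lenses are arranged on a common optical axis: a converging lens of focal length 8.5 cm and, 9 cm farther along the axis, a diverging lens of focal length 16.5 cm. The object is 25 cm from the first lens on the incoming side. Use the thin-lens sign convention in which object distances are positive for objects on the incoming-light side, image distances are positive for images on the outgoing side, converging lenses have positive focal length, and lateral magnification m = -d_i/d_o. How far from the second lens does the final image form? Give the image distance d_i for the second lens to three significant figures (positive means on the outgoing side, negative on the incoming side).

5.07 cm

Applying the thin-lens equation to the first lens, 1/8.5 = 1/25 + 1/d_i1, which gives d_i1 = 12.879 cm.
This image would form 12.879 cm past lens 1, i.e. 3.879 cm beyond lens 2, so it is a virtual object for lens 2: d_o2 = 9 - 12.879 = -3.879 cm.
Applying the thin-lens equation again with f_2 = -16.5 cm and d_o2 = -3.879 cm gives d_i2 = 5.071 cm.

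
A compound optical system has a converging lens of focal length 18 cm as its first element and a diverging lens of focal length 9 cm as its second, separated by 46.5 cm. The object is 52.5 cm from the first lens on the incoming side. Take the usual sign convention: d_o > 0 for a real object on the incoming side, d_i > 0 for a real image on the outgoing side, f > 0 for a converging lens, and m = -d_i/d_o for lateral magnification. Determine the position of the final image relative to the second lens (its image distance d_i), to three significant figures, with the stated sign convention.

First lens: d_i1 = 1/(1/18 - 1/52.5) = 27.391 cm.
That image sits 19.109 cm in front of the second lens, so d_o2 = 19.109 cm.
Second lens: d_i2 = 1/(1/(-9) - 1/(19.109)) = -6.118 cm.

-6.12 cm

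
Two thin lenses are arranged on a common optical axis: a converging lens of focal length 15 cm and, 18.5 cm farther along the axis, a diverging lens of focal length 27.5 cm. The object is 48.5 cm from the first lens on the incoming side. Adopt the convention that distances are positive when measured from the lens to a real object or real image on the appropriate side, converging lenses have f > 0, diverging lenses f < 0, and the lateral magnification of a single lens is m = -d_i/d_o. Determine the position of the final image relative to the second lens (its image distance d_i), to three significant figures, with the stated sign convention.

Lens 1: 1/d_i1 = 1/f_1 - 1/d_o1 = 1/15 - 1/48.5 = 0.04605 cm^-1, so d_i1 = 21.716 cm.
This image would form 21.716 cm past lens 1, i.e. 3.216 cm beyond lens 2, so it is a virtual object for lens 2: d_o2 = 18.5 - 21.716 = -3.216 cm.
Lens 2: 1/d_i2 = 1/f_2 - 1/d_o2 = 1/(-27.5) - 1/(-3.216) = 0.27454 cm^-1, so d_i2 = 3.642 cm.

3.64 cm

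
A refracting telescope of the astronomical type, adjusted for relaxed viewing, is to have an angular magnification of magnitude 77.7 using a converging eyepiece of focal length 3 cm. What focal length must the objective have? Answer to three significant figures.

|M| = f_obj/|f_eye|, so f_obj = |M| x |f_eye| = 77.7 x 3 = 233.100 cm.

233 cm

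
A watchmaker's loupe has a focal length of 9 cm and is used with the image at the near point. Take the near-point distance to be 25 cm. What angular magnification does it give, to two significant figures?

M = 1 + D/f = 1 + 25/9 = 3.778.

3.8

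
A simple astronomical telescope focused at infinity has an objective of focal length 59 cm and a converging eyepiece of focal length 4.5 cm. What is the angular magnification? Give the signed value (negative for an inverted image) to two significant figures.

M = -f_obj/f_eye = -59/(4.5) = -13.111.

-13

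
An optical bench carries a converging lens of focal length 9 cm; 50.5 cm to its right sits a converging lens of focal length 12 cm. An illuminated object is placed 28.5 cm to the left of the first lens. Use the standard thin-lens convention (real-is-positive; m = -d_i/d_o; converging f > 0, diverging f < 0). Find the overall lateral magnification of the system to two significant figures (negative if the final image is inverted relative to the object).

0.22

Applying the thin-lens equation to the first lens, 1/9 = 1/28.5 + 1/d_i1, which gives d_i1 = 13.154 cm.
Its lateral magnification is m_1 = -d_i1/d_o1 = -(13.154)/28.5 = -0.4615.
The intermediate image is 13.154 cm to the right of lens 1, so d_o2 = L - d_i1 = 50.5 - 13.154 = 37.346 cm.
Applying the thin-lens equation again with f_2 = 12 cm and d_o2 = 37.346 cm gives d_i2 = 17.681 cm.
m_2 = -(17.681)/(37.346) = -0.4734.
Total m = m_1 x m_2 = (-0.4615)(-0.4734) = 0.2185.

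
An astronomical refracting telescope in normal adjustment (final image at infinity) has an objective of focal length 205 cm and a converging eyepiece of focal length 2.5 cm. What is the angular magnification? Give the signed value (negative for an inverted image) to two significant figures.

M = -f_obj/f_eye = -205/(2.5) = -82.000.

-82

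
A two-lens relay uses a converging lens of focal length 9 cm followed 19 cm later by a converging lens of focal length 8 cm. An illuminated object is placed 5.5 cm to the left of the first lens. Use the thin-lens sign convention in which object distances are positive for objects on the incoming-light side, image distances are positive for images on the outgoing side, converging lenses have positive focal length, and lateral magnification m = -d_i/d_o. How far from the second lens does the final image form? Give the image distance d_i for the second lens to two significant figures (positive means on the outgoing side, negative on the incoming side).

First lens: d_i1 = 1/(1/9 - 1/5.5) = -14.143 cm.
The intermediate image is virtual, 14.143 cm to the left of lens 1, so d_o2 = L - d_i1 = 19 - (-14.143) = 33.143 cm.
Second lens: d_i2 = 1/(1/8 - 1/(33.143)) = 10.545 cm.

11 cm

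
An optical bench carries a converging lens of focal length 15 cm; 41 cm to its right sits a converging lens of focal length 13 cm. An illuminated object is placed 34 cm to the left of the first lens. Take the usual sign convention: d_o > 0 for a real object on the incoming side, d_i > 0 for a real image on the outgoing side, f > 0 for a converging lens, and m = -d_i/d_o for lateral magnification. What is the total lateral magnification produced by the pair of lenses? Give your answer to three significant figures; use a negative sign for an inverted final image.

8.86

Lens 1: 1/d_i1 = 1/f_1 - 1/d_o1 = 1/15 - 1/34 = 0.03725 cm^-1, so d_i1 = 26.842 cm.
m_1 = -(26.842)/34 = -0.7895.
The intermediate image is 26.842 cm to the right of lens 1, so d_o2 = L - d_i1 = 41 - 26.842 = 14.158 cm.
Lens 2: 1/d_i2 = 1/f_2 - 1/d_o2 = 1/13 - 1/(14.158) = 0.00629 cm^-1, so d_i2 = 158.955 cm.
m_2 = -(158.955)/(14.158) = -11.2273.
Overall magnification: m = m_1 m_2 = 8.8636.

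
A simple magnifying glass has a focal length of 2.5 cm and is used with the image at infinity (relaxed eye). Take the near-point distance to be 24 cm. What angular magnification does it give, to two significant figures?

9.6

M = D/f = 24/2.5 = 9.600.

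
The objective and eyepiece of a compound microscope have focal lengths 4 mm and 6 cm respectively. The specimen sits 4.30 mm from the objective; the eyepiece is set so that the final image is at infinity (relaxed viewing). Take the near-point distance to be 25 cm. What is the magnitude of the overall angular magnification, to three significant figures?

55.6

Convert to cm: f_obj = 4 mm = 0.4 cm; d_o = 4.30 mm = 0.43 cm.
Objective: 1/d_i = 1/f_obj - 1/d_o = 1/0.4 - 1/0.43 = 0.17442 cm^-1, so d_i = 5.733 cm.
m_obj = -d_i/d_o = -5.733/0.43 = -13.333.
Eyepiece angular magnification (image at infinity): M_eye = D/f_e = 25/6 = 4.167.
Overall M = m_obj x M_eye = (-13.333)(4.167) = -55.56.
|M| = 55.56.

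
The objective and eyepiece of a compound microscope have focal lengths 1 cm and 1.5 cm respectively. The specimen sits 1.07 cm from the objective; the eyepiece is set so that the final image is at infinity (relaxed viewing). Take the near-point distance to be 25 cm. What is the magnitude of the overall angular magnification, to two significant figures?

240

Objective: 1/d_i = 1/f_obj - 1/d_o = 1/1 - 1/1.07 = 0.06542 cm^-1, so d_i = 15.286 cm.
m_obj = -d_i/d_o = -15.286/1.07 = -14.286.
Eyepiece angular magnification (image at infinity): M_eye = D/f_e = 25/1.5 = 16.667.
Overall M = m_obj x M_eye = (-14.286)(16.667) = -238.10.
|M| = 238.10.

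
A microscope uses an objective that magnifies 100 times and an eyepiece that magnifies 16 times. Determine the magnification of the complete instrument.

1600

The overall magnification of a compound microscope is the product of the objective and eyepiece magnifications:
M = M_obj x M_eye = 100 x 16 = 1600.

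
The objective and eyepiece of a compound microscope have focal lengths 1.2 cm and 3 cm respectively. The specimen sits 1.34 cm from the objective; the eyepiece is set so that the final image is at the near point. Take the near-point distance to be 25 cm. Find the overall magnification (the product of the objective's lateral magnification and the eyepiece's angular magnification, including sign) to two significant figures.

-80

Objective: 1/d_i = 1/f_obj - 1/d_o = 1/1.2 - 1/1.34 = 0.08706 cm^-1, so d_i = 11.486 cm.
m_obj = -d_i/d_o = -11.486/1.34 = -8.571.
Eyepiece angular magnification (image at near point): M_eye = 1 + D/f_e = 1 + 25/3 = 9.333.
Overall M = m_obj x M_eye = (-8.571)(9.333) = -80.00.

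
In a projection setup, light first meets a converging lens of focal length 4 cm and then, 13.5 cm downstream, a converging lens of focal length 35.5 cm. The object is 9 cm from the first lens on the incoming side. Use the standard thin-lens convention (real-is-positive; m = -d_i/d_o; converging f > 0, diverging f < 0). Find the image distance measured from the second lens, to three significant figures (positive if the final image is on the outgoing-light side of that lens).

Applying the thin-lens equation to the first lens, 1/4 = 1/9 + 1/d_i1, which gives d_i1 = 7.200 cm.
The intermediate image is 7.200 cm to the right of lens 1, so d_o2 = L - d_i1 = 13.5 - 7.200 = 6.300 cm.
Applying the thin-lens equation again with f_2 = 35.5 cm and d_o2 = 6.300 cm gives d_i2 = -7.659 cm.

-7.66 cm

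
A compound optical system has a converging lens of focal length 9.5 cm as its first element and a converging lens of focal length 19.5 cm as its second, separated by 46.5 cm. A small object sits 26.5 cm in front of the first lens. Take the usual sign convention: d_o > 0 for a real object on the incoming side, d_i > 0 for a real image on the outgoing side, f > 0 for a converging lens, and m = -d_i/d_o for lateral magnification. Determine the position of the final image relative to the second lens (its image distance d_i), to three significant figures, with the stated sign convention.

First lens: d_i1 = 1/(1/9.5 - 1/26.5) = 14.809 cm.
The intermediate image is 14.809 cm to the right of lens 1, so d_o2 = L - d_i1 = 46.5 - 14.809 = 31.691 cm.
Second lens: d_i2 = 1/(1/19.5 - 1/(31.691)) = 50.691 cm.

50.7 cm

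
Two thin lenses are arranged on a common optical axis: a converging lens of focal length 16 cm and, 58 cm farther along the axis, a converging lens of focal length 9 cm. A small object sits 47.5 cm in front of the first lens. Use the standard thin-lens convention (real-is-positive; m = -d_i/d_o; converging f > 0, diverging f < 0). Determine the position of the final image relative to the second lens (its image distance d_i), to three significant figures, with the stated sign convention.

Applying the thin-lens equation to the first lens, 1/16 = 1/47.5 + 1/d_i1, which gives d_i1 = 24.127 cm.
The intermediate image is 24.127 cm to the right of lens 1, so d_o2 = L - d_i1 = 58 - 24.127 = 33.873 cm.
Applying the thin-lens equation again with f_2 = 9 cm and d_o2 = 33.873 cm gives d_i2 = 12.257 cm.

12.3 cm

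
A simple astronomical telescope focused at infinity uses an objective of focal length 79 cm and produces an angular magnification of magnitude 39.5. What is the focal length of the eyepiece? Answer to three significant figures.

2.00 cm

|M| = f_obj/f_eye, so f_eye = f_obj/|M| = 79/39.5 = 2.000 cm.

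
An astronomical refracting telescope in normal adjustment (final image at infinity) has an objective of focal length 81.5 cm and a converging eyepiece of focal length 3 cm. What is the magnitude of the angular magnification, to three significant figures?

|M| = f_obj/|f_eye| = 81.5/3 = 27.167.

27.2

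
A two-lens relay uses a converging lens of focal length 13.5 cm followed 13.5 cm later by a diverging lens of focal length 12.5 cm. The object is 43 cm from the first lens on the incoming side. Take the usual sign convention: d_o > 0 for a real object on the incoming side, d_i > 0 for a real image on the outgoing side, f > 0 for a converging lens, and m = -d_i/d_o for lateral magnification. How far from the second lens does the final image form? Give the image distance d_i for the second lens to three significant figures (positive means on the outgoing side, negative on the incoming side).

12.2 cm

Lens 1: 1/d_i1 = 1/f_1 - 1/d_o1 = 1/13.5 - 1/43 = 0.05082 cm^-1, so d_i1 = 19.678 cm.
This image would form 19.678 cm past lens 1, i.e. 6.178 cm beyond lens 2, so it is a virtual object for lens 2: d_o2 = 13.5 - 19.678 = -6.178 cm.
Lens 2: 1/d_i2 = 1/f_2 - 1/d_o2 = 1/(-12.5) - 1/(-6.178) = 0.08187 cm^-1, so d_i2 = 12.215 cm.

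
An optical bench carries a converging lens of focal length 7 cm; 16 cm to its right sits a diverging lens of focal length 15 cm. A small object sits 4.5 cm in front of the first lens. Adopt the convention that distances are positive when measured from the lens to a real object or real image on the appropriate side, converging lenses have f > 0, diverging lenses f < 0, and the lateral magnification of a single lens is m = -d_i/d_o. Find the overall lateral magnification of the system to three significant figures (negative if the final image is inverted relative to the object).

First lens: d_i1 = 1/(1/7 - 1/4.5) = -12.600 cm.
m_1 = -(-12.600)/4.5 = 2.8000.
The intermediate image is virtual, 12.600 cm to the left of lens 1, so d_o2 = L - d_i1 = 16 - (-12.600) = 28.600 cm.
Second lens: d_i2 = 1/(1/(-15) - 1/(28.600)) = -9.839 cm.
m_2 = -(-9.839)/(28.600) = 0.3440.
The system's lateral magnification is m_1 m_2 = (2.8000)(0.3440) = 0.9633.

0.963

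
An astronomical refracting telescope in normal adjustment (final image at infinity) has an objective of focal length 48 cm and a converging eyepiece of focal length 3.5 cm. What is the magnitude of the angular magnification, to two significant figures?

|M| = f_obj/|f_eye| = 48/3.5 = 13.714.

14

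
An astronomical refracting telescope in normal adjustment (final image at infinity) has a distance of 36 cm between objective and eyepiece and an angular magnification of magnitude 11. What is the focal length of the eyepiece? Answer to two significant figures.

In normal adjustment the tube length equals f_obj + f_eye and |M| = f_obj/f_eye.
So f_obj = 11 f_eye and 11 f_eye + f_eye = 36 cm, giving f_eye = 36/12 = 3.000 cm and f_obj = 33.000 cm.

3.0 cm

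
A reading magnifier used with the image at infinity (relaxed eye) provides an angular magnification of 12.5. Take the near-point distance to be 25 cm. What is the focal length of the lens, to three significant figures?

2.00 cm

For the image at infinity, M = D/f.
f = D/M = 25/12.5 = 2.000 cm.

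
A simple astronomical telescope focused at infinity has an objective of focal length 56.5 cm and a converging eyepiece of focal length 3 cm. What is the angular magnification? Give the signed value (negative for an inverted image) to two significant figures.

M = -f_obj/f_eye = -56.5/(3) = -18.833.

-19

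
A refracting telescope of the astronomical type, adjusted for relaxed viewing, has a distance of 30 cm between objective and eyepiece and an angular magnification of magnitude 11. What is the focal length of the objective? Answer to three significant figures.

In normal adjustment the tube length equals f_obj + f_eye and |M| = f_obj/f_eye.
So f_obj = 11 f_eye and 11 f_eye + f_eye = 30 cm, giving f_eye = 30/12 = 2.500 cm and f_obj = 27.500 cm.

27.5 cm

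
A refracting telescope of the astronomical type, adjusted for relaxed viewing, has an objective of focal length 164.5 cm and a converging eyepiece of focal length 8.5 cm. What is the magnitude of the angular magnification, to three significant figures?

19.4

|M| = f_obj/|f_eye| = 164.5/8.5 = 19.353.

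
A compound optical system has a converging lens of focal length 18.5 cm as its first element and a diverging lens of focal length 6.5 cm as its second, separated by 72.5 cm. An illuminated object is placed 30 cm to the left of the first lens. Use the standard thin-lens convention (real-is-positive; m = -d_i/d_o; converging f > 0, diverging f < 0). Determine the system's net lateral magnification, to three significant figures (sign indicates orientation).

-0.340

First lens: d_i1 = 1/(1/18.5 - 1/30) = 48.261 cm.
m_1 = -(48.261)/30 = -1.6087.
That image sits 24.239 cm in front of the second lens, so d_o2 = 24.239 cm.
Second lens: d_i2 = 1/(1/(-6.5) - 1/(24.239)) = -5.126 cm.
m_2 = -(-5.126)/(24.239) = 0.2115.
The system's lateral magnification is m_1 m_2 = (-1.6087)(0.2115) = -0.3402.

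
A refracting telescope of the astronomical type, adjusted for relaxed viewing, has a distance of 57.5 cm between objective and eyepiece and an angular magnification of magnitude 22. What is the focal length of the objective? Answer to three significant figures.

55.0 cm

In normal adjustment the tube length equals f_obj + f_eye and |M| = f_obj/f_eye.
So f_obj = 22 f_eye and 22 f_eye + f_eye = 57.5 cm, giving f_eye = 57.5/23 = 2.500 cm and f_obj = 55.000 cm.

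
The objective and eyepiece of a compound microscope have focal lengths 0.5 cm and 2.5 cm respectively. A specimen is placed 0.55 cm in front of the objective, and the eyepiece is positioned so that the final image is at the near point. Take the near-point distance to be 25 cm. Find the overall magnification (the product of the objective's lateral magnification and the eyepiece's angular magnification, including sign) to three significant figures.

Objective: 1/d_i = 1/f_obj - 1/d_o = 1/0.5 - 1/0.55 = 0.18182 cm^-1, so d_i = 5.500 cm.
m_obj = -d_i/d_o = -5.500/0.55 = -10.000.
Eyepiece angular magnification (image at near point): M_eye = 1 + D/f_e = 1 + 25/2.5 = 11.000.
Overall M = m_obj x M_eye = (-10.000)(11.000) = -110.00.

-110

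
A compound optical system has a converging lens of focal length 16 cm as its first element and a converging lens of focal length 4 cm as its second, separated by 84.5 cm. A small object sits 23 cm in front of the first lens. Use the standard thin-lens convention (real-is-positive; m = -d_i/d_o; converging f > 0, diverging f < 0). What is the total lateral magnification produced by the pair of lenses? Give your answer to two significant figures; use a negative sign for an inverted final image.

0.33

First lens: d_i1 = 1/(1/16 - 1/23) = 52.571 cm.
m_1 = -(52.571)/23 = -2.2857.
Object distance for lens 2: d_o2 = 84.5 - 52.571 = 31.929 cm.
Second lens: d_i2 = 1/(1/4 - 1/(31.929)) = 4.573 cm.
m_2 = -(4.573)/(31.929) = -0.1432.
Total m = m_1 x m_2 = (-2.2857)(-0.1432) = 0.3274.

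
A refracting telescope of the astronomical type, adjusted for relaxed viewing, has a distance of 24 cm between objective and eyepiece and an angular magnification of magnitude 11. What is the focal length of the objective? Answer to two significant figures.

In normal adjustment the tube length equals f_obj + f_eye and |M| = f_obj/f_eye.
So f_obj = 11 f_eye and 11 f_eye + f_eye = 24 cm, giving f_eye = 24/12 = 2.000 cm and f_obj = 22.000 cm.

22 cm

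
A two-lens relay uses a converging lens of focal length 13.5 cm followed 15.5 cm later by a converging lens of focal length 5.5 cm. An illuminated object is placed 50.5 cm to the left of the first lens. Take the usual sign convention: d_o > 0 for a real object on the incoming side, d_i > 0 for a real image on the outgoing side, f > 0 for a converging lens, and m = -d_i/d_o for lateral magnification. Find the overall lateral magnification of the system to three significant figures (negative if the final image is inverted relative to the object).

-0.238

Applying the thin-lens equation to the first lens, 1/13.5 = 1/50.5 + 1/d_i1, which gives d_i1 = 18.426 cm.
Its lateral magnification is m_1 = -d_i1/d_o1 = -(18.426)/50.5 = -0.3649.
Since 18.426 cm > 15.5 cm, the first image lies past the second lens and serves as a virtual object: d_o2 = L - d_i1 = -2.926 cm.
Applying the thin-lens equation again with f_2 = 5.5 cm and d_o2 = -2.926 cm gives d_i2 = 1.910 cm.
m_2 = -(1.910)/(-2.926) = 0.6528.
Total m = m_1 x m_2 = (-0.3649)(0.6528) = -0.2382.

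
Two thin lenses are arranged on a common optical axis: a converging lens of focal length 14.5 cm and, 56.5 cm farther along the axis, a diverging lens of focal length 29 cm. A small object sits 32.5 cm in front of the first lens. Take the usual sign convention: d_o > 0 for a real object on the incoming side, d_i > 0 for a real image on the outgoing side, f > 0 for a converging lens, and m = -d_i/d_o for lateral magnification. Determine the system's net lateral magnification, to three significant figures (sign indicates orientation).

-0.394

Applying the thin-lens equation to the first lens, 1/14.5 = 1/32.5 + 1/d_i1, which gives d_i1 = 26.181 cm.
Its lateral magnification is m_1 = -d_i1/d_o1 = -(26.181)/32.5 = -0.8056.
Object distance for lens 2: d_o2 = 56.5 - 26.181 = 30.319 cm.
Applying the thin-lens equation again with f_2 = -29 cm and d_o2 = 30.319 cm gives d_i2 = -14.823 cm.
m_2 = -(-14.823)/(30.319) = 0.4889.
Total m = m_1 x m_2 = (-0.8056)(0.4889) = -0.3938.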